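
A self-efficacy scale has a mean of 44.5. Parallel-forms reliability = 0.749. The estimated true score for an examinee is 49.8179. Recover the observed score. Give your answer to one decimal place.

T̂ = ρX + (1 − ρ)μ  ⇒  X = (T̂ − (1 − ρ)μ) / ρ
X = (49.8179 − 0.251 × 44.5) / 0.749 = (49.8179 − 11.1695) / 0.749 = 38.6484 / 0.749 = 51.600

51.6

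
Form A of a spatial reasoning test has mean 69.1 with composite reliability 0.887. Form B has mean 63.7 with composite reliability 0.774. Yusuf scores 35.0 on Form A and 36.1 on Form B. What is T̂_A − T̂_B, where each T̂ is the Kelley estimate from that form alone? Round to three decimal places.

T̂_A = 0.887(35.0) + 0.113(69.1) = 38.85330
T̂_B = 0.774(36.1) + 0.226(63.7) = 42.33760
T̂_A − T̂_B = -3.48430

-3.484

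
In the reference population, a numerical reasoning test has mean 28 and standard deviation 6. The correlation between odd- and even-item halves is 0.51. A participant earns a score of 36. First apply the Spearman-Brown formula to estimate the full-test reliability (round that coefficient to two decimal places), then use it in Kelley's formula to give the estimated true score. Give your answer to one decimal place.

Spearman-Brown: ρ = 2r/(1 + r) = 2(0.51)/(1 + 0.51) = 1.020/1.51 = 0.6755 → 0.68
T̂ = 0.68(36) + 0.32(28) = 24.48 + 8.96 = 33.44 → 33.4

33.4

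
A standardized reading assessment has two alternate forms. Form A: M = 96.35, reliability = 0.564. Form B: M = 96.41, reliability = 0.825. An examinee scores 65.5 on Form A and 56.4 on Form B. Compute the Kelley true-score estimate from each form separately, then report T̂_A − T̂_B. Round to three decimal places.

15.549

T̂_A = 0.564(65.5) + 0.436(96.35) = 78.95060
T̂_B = 0.825(56.4) + 0.175(96.41) = 63.40175
T̂_A − T̂_B = 15.54885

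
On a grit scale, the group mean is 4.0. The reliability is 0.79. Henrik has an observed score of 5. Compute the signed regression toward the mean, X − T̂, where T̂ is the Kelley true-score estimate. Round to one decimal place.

0.2

T̂ = ρX + (1 − ρ)μ
  = 0.79 × 5 + 0.21 × 4.0
  = 3.95 + 0.840
  = 4.790
  ≈ 4.79
X − T̂ = 5 − 4.79 = 0.21 → 0.2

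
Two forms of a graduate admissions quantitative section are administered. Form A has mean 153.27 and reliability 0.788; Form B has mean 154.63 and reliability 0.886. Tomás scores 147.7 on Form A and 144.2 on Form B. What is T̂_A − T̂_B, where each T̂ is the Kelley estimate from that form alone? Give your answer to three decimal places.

3.492

T̂_A = 0.788(147.7) + 0.212(153.27) = 148.88084
T̂_B = 0.886(144.2) + 0.114(154.63) = 145.38902
T̂_A − T̂_B = 3.49182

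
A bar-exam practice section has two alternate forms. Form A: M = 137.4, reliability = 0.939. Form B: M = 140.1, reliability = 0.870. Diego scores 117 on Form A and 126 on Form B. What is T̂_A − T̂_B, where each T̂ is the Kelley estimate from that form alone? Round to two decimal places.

T̂_A = 0.939(117) + 0.061(137.4) = 118.2444
T̂_B = 0.870(126) + 0.130(140.1) = 127.8330
T̂_A − T̂_B = -9.5886

-9.59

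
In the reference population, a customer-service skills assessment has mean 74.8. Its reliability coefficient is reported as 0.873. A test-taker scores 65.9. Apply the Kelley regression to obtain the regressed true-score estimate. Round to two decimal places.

67.03

Kelley's formula gives T̂ = 0.873·65.9 + 0.127·74.8 = 57.5307 + 9.4996 = 67.030.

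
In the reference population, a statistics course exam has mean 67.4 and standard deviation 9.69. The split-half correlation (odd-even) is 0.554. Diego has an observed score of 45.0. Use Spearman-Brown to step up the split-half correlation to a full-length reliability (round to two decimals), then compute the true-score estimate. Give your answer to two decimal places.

Spearman-Brown: ρ = 2r/(1 + r) = 2(0.554)/(1 + 0.554) = 1.1080/1.554 = 0.7130 → 0.71
T̂ = 0.71(45.0) + 0.29(67.4) = 31.950 + 19.546 = 51.496 → 51.50

51.50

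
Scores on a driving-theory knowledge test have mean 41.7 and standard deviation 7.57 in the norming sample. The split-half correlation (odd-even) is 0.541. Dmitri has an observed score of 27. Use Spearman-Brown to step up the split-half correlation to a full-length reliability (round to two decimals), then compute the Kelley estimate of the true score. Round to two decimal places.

Spearman-Brown: ρ = 2r/(1 + r) = 2(0.541)/(1 + 0.541) = 1.0820/1.541 = 0.7021 → 0.70
Regress the observed score toward the mean by the unreliability: T̂ = 0.70·27 + 0.30·41.7 = 18.90 + 12.510 = 31.410.

31.41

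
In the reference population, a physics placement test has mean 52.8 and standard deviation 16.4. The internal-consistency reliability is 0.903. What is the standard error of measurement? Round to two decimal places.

SEM = SD · √(1 − ρ) = 16.4 × √0.097 = 16.4 × 0.3114 = 5.108

5.11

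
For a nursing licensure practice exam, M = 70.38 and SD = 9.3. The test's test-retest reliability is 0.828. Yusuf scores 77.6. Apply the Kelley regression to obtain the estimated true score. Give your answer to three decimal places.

76.358

T̂ = ρX + (1 − ρ)μ
  = 0.828 × 77.6 + 0.172 × 70.38
  = 64.2528 + 12.10536
  = 76.3582
  ≈ 76.358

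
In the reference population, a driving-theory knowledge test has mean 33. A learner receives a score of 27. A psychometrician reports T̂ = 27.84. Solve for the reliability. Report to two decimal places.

T̂ = ρX + (1 − ρ)μ  ⇒  T̂ − μ = ρ(X − μ)
ρ = (T̂ − μ)/(X − μ) = (27.84 − 33) / (27 − 33) = -5.16 / -6.0 = 0.8600

0.86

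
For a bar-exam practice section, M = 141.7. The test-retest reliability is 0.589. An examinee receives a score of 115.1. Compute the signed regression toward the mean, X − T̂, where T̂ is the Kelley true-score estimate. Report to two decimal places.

-10.93

T̂ = ρX + (1 − ρ)μ
  = 0.589 × 115.1 + 0.411 × 141.7
  = 67.7939 + 58.2387
  = 126.0326
  ≈ 126.033
X − T̂ = 115.1 − 126.033 = -10.933 → -10.93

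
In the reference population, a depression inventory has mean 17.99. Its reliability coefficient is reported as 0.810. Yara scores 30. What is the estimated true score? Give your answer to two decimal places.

T̂ = ρX + (1 − ρ)μ
  = 0.810 × 30 + 0.190 × 17.99
  = 24.300 + 3.41810
  = 27.718
  ≈ 27.72

27.72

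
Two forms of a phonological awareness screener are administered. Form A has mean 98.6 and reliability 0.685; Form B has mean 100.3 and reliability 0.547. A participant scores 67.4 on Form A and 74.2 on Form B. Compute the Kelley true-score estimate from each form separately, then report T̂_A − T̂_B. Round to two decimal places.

-8.80

T̂_A = 0.685(67.4) + 0.315(98.6) = 77.2280
T̂_B = 0.547(74.2) + 0.453(100.3) = 86.0233
T̂_A − T̂_B = -8.7953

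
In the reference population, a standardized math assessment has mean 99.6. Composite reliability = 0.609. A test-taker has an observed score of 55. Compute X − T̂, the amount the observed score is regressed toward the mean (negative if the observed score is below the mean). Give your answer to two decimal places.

-17.44

T̂ = ρX + (1 − ρ)μ
  = 0.609 × 55 + 0.391 × 99.6
  = 33.495 + 38.9436
  = 72.4386
  ≈ 72.439
X − T̂ = 55 − 72.439 = -17.439 → -17.44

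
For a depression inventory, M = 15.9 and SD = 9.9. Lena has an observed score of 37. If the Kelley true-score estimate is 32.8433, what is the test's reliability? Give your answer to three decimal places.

T̂ = ρX + (1 − ρ)μ  ⇒  T̂ − μ = ρ(X − μ)
ρ = (T̂ − μ)/(X − μ) = (32.8433 − 15.9) / (37 − 15.9) = 16.9433 / 21.1 = 0.80300

0.803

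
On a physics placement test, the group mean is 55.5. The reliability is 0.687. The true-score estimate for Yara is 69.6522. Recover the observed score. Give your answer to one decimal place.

76.1

T̂ = ρX + (1 − ρ)μ  ⇒  X = (T̂ − (1 − ρ)μ) / ρ
X = (69.6522 − 0.313 × 55.5) / 0.687 = (69.6522 − 17.3715) / 0.687 = 52.2807 / 0.687 = 76.100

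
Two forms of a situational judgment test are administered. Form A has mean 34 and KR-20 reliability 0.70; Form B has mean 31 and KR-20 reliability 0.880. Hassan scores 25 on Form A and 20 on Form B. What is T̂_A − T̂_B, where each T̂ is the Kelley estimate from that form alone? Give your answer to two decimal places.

T̂_A = 0.70(25) + 0.30(34) = 27.7000
T̂_B = 0.880(20) + 0.120(31) = 21.3200
T̂_A − T̂_B = 6.3800

6.38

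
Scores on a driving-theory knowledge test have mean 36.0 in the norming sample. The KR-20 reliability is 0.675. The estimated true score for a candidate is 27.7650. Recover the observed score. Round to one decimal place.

23.8

T̂ = ρX + (1 − ρ)μ  ⇒  X = (T̂ − (1 − ρ)μ) / ρ
X = (27.7650 − 0.325 × 36.0) / 0.675 = (27.7650 − 11.7000) / 0.675 = 16.0650 / 0.675 = 23.800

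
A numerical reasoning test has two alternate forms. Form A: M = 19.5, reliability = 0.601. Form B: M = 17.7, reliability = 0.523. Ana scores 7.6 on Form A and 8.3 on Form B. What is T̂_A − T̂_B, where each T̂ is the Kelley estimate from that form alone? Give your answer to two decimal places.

T̂_A = 0.601(7.6) + 0.399(19.5) = 12.3481
T̂_B = 0.523(8.3) + 0.477(17.7) = 12.7838
T̂_A − T̂_B = -0.4357

-0.44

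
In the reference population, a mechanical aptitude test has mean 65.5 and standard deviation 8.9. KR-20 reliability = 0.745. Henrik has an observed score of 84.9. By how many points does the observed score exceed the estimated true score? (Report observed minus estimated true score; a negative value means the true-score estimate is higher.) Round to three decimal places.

T̂ = ρX + (1 − ρ)μ
  = 0.745 × 84.9 + 0.255 × 65.5
  = 63.2505 + 16.7025
  = 79.95300
  ≈ 79.9530
X − T̂ = 84.9 − 79.9530 = 4.9470 → 4.947

4.947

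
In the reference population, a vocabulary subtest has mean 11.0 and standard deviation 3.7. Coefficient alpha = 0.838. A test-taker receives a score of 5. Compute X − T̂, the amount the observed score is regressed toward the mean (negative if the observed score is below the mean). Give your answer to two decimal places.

-0.97

T̂ = 0.838(5) + 0.162(11.0) = 4.190 + 1.7820 = 5.9720 → 5.972
X − T̂ = 5 − 5.972 = -0.972 → -0.97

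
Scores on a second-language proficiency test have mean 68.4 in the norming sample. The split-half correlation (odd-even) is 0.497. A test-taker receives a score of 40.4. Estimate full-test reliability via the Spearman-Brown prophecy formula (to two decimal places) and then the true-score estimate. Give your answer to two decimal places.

Spearman-Brown: ρ = 2r/(1 + r) = 2(0.497)/(1 + 0.497) = 0.9940/1.497 = 0.6640 → 0.66
T̂ = 0.66(40.4) + 0.34(68.4) = 26.664 + 23.256 = 49.920 → 49.92

49.92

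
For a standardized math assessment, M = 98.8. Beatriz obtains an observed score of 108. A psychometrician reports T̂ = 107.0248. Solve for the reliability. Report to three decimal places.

0.894

T̂ = ρX + (1 − ρ)μ  ⇒  T̂ − μ = ρ(X − μ)
ρ = (T̂ − μ)/(X − μ) = (107.0248 − 98.8) / (108 − 98.8) = 8.2248 / 9.2 = 0.89400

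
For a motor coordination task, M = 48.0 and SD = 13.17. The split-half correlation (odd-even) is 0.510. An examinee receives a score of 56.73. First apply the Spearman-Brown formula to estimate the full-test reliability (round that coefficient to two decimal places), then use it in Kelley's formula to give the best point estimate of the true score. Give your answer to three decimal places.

53.936

Spearman-Brown: ρ = 2r/(1 + r) = 2(0.510)/(1 + 0.510) = 1.0200/1.510 = 0.6755 → 0.68
T̂ = ρX + (1 − ρ)μ
  = 0.68 × 56.73 + 0.32 × 48.0
  = 38.5764 + 15.360
  = 53.9364
  ≈ 53.936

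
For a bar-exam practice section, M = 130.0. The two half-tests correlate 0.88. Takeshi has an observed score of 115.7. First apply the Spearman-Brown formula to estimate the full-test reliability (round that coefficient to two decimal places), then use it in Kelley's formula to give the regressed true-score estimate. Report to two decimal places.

Spearman-Brown: ρ = 2r/(1 + r) = 2(0.88)/(1 + 0.88) = 1.760/1.88 = 0.9362 → 0.94
T̂ = ρX + (1 − ρ)μ
  = 0.94 × 115.7 + 0.06 × 130.0
  = 108.758 + 7.800
  = 116.558
  ≈ 116.56

116.56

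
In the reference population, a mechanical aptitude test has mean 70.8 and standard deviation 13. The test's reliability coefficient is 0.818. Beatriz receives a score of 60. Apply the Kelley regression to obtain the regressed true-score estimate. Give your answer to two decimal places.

61.97

Kelley's formula gives T̂ = 0.818·60 + 0.182·70.8 = 49.080 + 12.8856 = 61.966.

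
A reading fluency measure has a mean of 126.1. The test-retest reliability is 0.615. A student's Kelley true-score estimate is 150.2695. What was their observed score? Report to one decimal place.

165.4

T̂ = ρX + (1 − ρ)μ  ⇒  X = (T̂ − (1 − ρ)μ) / ρ
X = (150.2695 − 0.385 × 126.1) / 0.615 = (150.2695 − 48.5485) / 0.615 = 101.7210 / 0.615 = 165.400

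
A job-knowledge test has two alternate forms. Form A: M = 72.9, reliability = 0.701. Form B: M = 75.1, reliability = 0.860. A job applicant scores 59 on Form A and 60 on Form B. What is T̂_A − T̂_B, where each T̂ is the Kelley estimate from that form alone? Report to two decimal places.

T̂_A = 0.701(59) + 0.299(72.9) = 63.1561
T̂_B = 0.860(60) + 0.140(75.1) = 62.1140
T̂_A − T̂_B = 1.0421

1.04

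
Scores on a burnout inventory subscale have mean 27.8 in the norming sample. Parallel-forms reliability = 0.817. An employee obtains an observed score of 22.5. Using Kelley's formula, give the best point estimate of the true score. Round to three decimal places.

T̂ = 0.817(22.5) + 0.183(27.8) = 18.3825 + 5.0874 = 23.4699 → 23.470

23.470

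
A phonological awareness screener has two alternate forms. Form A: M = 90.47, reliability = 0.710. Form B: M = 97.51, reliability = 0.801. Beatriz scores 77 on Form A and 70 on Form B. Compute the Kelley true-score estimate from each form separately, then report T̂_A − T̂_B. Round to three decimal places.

5.432

T̂_A = 0.710(77) + 0.290(90.47) = 80.90630
T̂_B = 0.801(70) + 0.199(97.51) = 75.47449
T̂_A − T̂_B = 5.43181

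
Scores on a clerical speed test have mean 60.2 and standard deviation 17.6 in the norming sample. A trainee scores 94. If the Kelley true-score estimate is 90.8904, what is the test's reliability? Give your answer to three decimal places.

T̂ = ρX + (1 − ρ)μ  ⇒  T̂ − μ = ρ(X − μ)
ρ = (T̂ − μ)/(X − μ) = (90.8904 − 60.2) / (94 − 60.2) = 30.6904 / 33.8 = 0.90800

0.908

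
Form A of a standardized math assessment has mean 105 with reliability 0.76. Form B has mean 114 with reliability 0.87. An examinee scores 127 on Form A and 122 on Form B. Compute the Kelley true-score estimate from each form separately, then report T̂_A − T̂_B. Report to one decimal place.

0.8

T̂_A = 0.76(127) + 0.24(105) = 121.720
T̂_B = 0.87(122) + 0.13(114) = 120.960
T̂_A − T̂_B = 0.760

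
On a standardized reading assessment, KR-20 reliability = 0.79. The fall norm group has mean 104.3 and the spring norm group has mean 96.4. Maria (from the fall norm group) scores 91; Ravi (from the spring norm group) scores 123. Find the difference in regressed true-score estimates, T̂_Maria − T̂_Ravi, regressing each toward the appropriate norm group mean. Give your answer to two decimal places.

T̂_Maria = 0.79(91) + 0.21(104.3) = 93.7930
T̂_Ravi = 0.79(123) + 0.21(96.4) = 117.4140
Difference = 93.7930 − 117.4140 = -23.6210

-23.62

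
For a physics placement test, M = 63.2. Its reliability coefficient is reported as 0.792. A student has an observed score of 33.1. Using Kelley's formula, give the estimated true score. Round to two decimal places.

39.36

T̂ = 0.792(33.1) + 0.208(63.2) = 26.2152 + 13.1456 = 39.361 → 39.36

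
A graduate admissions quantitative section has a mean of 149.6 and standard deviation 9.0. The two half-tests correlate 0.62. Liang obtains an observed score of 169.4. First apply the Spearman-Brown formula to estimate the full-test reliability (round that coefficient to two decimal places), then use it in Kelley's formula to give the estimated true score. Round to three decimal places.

164.846

Spearman-Brown: ρ = 2r/(1 + r) = 2(0.62)/(1 + 0.62) = 1.240/1.62 = 0.7654 → 0.77
T̂ = ρX + (1 − ρ)μ
  = 0.77 × 169.4 + 0.23 × 149.6
  = 130.438 + 34.408
  = 164.8460
  ≈ 164.846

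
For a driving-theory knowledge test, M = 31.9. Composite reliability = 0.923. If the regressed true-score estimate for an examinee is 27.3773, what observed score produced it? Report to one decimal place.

27.0

T̂ = ρX + (1 − ρ)μ  ⇒  X = (T̂ − (1 − ρ)μ) / ρ
X = (27.3773 − 0.077 × 31.9) / 0.923 = (27.3773 − 2.4563) / 0.923 = 24.9210 / 0.923 = 27.000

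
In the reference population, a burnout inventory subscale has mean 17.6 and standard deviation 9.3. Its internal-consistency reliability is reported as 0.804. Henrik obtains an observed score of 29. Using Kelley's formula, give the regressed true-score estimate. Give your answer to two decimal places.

26.77

T̂ = ρX + (1 − ρ)μ
  = 0.804 × 29 + 0.196 × 17.6
  = 23.316 + 3.4496
  = 26.766
  ≈ 26.77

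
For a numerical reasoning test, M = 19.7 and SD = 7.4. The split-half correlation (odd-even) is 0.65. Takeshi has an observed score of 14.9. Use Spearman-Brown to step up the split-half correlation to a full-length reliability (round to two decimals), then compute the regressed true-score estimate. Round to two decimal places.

15.91

Spearman-Brown: ρ = 2r/(1 + r) = 2(0.65)/(1 + 0.65) = 1.300/1.65 = 0.7879 → 0.79
Weight the observed score by reliability and the mean by (1 − reliability): T̂ = 0.79·14.9 + 0.21·19.7 = 11.771 + 4.137 = 15.908.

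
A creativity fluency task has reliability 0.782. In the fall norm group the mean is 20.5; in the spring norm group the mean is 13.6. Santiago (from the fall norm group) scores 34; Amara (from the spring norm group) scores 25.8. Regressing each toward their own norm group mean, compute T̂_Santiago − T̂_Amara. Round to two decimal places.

T̂_Santiago = 0.782(34) + 0.218(20.5) = 31.0570
T̂_Amara = 0.782(25.8) + 0.218(13.6) = 23.1404
Difference = 31.0570 − 23.1404 = 7.9166

7.92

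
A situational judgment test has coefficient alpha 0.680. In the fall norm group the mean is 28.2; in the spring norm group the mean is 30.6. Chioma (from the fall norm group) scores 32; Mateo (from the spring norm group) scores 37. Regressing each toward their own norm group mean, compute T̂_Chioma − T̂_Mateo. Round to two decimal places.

-4.17

T̂_Chioma = 0.680(32) + 0.320(28.2) = 30.7840
T̂_Mateo = 0.680(37) + 0.320(30.6) = 34.9520
Difference = 30.7840 − 34.9520 = -4.1680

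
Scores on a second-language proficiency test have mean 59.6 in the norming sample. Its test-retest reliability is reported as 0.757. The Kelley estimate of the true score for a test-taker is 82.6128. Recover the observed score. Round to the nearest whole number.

90

T̂ = ρX + (1 − ρ)μ  ⇒  X = (T̂ − (1 − ρ)μ) / ρ
X = (82.6128 − 0.243 × 59.6) / 0.757 = (82.6128 − 14.4828) / 0.757 = 68.1300 / 0.757 = 90.00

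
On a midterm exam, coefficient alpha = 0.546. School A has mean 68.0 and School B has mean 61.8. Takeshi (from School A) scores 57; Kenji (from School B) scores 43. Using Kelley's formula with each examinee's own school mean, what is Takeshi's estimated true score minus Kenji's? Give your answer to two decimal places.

10.46

T̂_Takeshi = 0.546(57) + 0.454(68.0) = 61.9940
T̂_Kenji = 0.546(43) + 0.454(61.8) = 51.5352
Difference = 61.9940 − 51.5352 = 10.4588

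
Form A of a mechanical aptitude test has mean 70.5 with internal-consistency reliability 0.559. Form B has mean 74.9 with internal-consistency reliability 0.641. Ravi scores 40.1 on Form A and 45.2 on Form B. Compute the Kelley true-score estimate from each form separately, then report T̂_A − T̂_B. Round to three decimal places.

-2.356

T̂_A = 0.559(40.1) + 0.441(70.5) = 53.50640
T̂_B = 0.641(45.2) + 0.359(74.9) = 55.86230
T̂_A − T̂_B = -2.35590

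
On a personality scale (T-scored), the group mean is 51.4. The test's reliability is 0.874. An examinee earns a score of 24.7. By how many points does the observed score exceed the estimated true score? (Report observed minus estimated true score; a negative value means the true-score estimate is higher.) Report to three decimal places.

T̂ = 0.874(24.7) + 0.126(51.4) = 21.5878 + 6.4764 = 28.06420 → 28.0642
X − T̂ = 24.7 − 28.0642 = -3.3642 → -3.364

-3.364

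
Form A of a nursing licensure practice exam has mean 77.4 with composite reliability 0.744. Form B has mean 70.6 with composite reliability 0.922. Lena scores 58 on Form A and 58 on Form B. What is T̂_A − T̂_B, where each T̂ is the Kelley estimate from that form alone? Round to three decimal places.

3.984

T̂_A = 0.744(58) + 0.256(77.4) = 62.96640
T̂_B = 0.922(58) + 0.078(70.6) = 58.98280
T̂_A − T̂_B = 3.98360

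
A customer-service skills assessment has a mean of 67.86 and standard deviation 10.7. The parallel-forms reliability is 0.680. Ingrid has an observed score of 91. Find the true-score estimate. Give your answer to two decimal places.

T̂ = ρX + (1 − ρ)μ
  = 0.680 × 91 + 0.320 × 67.86
  = 61.880 + 21.71520
  = 83.595
  ≈ 83.60

83.60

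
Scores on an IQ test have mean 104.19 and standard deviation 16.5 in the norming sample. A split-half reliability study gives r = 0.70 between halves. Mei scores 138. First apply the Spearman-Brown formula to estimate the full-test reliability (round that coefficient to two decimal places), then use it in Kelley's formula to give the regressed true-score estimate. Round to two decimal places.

131.91

Spearman-Brown: ρ = 2r/(1 + r) = 2(0.70)/(1 + 0.70) = 1.400/1.70 = 0.8235 → 0.82
T̂ = ρX + (1 − ρ)μ
  = 0.82 × 138 + 0.18 × 104.19
  = 113.16 + 18.7542
  = 131.914
  ≈ 131.91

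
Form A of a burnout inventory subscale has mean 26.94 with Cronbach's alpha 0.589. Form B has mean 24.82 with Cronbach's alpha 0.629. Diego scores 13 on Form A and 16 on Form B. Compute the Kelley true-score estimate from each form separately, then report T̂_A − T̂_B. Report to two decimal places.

-0.54

T̂_A = 0.589(13) + 0.411(26.94) = 18.7293
T̂_B = 0.629(16) + 0.371(24.82) = 19.2722
T̂_A − T̂_B = -0.5429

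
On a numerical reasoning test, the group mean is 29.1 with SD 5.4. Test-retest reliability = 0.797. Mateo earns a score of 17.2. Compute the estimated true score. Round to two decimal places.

19.62

T̂ = 0.797(17.2) + 0.203(29.1) = 13.7084 + 5.9073 = 19.616 → 19.62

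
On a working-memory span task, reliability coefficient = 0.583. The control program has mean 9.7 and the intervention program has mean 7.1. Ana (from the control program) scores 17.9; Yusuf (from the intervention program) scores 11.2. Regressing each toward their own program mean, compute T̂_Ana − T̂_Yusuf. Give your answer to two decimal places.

4.99

T̂_Ana = 0.583(17.9) + 0.417(9.7) = 14.4806
T̂_Yusuf = 0.583(11.2) + 0.417(7.1) = 9.4903
Difference = 14.4806 − 9.4903 = 4.9903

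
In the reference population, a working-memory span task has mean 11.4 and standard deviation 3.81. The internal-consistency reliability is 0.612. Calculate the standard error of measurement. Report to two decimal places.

SEM = SD · √(1 − ρ) = 3.81 × √0.388 = 3.81 × 0.6229 = 2.373

2.37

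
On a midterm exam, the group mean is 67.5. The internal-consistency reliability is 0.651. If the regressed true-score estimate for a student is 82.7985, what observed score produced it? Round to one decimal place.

T̂ = ρX + (1 − ρ)μ  ⇒  X = (T̂ − (1 − ρ)μ) / ρ
X = (82.7985 − 0.349 × 67.5) / 0.651 = (82.7985 − 23.5575) / 0.651 = 59.2410 / 0.651 = 91.000

91.0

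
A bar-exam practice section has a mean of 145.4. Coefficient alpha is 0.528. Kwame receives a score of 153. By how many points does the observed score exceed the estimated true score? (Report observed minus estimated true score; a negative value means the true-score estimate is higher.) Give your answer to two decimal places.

T̂ = 0.528(153) + 0.472(145.4) = 80.784 + 68.6288 = 149.4128 → 149.413
X − T̂ = 153 − 149.413 = 3.587 → 3.59

3.59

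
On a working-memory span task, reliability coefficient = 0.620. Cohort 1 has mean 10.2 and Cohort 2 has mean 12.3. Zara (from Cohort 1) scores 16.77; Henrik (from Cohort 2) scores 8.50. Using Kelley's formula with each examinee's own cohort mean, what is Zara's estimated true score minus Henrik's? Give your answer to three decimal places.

4.329

T̂_Zara = 0.620(16.77) + 0.380(10.2) = 14.27340
T̂_Henrik = 0.620(8.50) + 0.380(12.3) = 9.94400
Difference = 14.27340 − 9.94400 = 4.32940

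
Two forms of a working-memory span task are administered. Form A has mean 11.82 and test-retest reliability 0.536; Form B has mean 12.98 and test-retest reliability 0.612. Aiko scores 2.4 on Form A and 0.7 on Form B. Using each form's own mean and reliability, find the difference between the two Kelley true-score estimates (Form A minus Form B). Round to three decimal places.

1.306

T̂_A = 0.536(2.4) + 0.464(11.82) = 6.77088
T̂_B = 0.612(0.7) + 0.388(12.98) = 5.46464
T̂_A − T̂_B = 1.30624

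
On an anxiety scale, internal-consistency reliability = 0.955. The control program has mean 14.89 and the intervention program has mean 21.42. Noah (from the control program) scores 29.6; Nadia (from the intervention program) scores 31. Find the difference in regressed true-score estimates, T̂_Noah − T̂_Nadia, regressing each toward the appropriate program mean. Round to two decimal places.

T̂_Noah = 0.955(29.6) + 0.045(14.89) = 28.9381
T̂_Nadia = 0.955(31) + 0.045(21.42) = 30.5689
Difference = 28.9381 − 30.5689 = -1.6309

-1.63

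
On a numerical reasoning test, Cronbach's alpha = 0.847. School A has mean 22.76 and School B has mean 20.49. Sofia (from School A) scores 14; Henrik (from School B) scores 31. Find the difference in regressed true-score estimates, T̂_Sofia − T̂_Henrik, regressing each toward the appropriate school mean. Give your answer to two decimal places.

-14.05

T̂_Sofia = 0.847(14) + 0.153(22.76) = 15.3403
T̂_Henrik = 0.847(31) + 0.153(20.49) = 29.3920
Difference = 15.3403 − 29.3920 = -14.0517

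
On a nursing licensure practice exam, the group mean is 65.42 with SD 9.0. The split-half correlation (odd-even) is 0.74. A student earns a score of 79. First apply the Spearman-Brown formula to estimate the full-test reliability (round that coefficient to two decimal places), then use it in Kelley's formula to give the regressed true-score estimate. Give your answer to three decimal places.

76.963

Spearman-Brown: ρ = 2r/(1 + r) = 2(0.74)/(1 + 0.74) = 1.480/1.74 = 0.8506 → 0.85
T̂ = ρX + (1 − ρ)μ
  = 0.85 × 79 + 0.15 × 65.42
  = 67.15 + 9.8130
  = 76.9630
  ≈ 76.963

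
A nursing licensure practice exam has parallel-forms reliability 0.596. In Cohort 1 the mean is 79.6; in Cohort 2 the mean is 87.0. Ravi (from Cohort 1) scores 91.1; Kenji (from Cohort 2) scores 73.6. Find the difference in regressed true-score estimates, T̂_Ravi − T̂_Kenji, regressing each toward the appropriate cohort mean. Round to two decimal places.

7.44

T̂_Ravi = 0.596(91.1) + 0.404(79.6) = 86.4540
T̂_Kenji = 0.596(73.6) + 0.404(87.0) = 79.0136
Difference = 86.4540 − 79.0136 = 7.4404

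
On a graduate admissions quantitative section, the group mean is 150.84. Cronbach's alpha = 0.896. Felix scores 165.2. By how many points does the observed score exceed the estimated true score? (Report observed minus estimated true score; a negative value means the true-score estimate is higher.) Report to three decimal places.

T̂ = ρX + (1 − ρ)μ
  = 0.896 × 165.2 + 0.104 × 150.84
  = 148.0192 + 15.68736
  = 163.70656
  ≈ 163.7066
X − T̂ = 165.2 − 163.7066 = 1.4934 → 1.493

1.493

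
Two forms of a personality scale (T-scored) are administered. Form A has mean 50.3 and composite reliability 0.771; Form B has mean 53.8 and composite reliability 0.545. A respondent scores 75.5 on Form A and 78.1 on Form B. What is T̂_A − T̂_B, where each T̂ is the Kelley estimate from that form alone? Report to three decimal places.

T̂_A = 0.771(75.5) + 0.229(50.3) = 69.72920
T̂_B = 0.545(78.1) + 0.455(53.8) = 67.04350
T̂_A − T̂_B = 2.68570

2.686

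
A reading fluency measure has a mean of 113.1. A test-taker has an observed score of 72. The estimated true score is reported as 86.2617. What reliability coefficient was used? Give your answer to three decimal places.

0.653

T̂ = ρX + (1 − ρ)μ  ⇒  T̂ − μ = ρ(X − μ)
ρ = (T̂ − μ)/(X − μ) = (86.2617 − 113.1) / (72 − 113.1) = -26.8383 / -41.1 = 0.65300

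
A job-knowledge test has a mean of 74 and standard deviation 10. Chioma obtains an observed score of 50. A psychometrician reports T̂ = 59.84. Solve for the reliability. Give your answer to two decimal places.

T̂ = ρX + (1 − ρ)μ  ⇒  T̂ − μ = ρ(X − μ)
ρ = (T̂ − μ)/(X − μ) = (59.84 − 74) / (50 − 74) = -14.16 / -24.0 = 0.5900

0.59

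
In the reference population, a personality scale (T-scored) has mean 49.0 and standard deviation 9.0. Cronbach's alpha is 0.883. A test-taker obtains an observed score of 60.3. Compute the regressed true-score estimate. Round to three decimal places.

T̂ = 0.883(60.3) + 0.117(49.0) = 53.2449 + 5.7330 = 58.9779 → 58.978

58.978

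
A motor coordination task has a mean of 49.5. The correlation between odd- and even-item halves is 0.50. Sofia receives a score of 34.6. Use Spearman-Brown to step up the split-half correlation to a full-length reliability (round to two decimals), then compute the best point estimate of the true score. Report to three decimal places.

39.517

Spearman-Brown: ρ = 2r/(1 + r) = 2(0.50)/(1 + 0.50) = 1.000/1.50 = 0.6667 → 0.67
T̂ = ρX + (1 − ρ)μ
  = 0.67 × 34.6 + 0.33 × 49.5
  = 23.182 + 16.335
  = 39.5170
  ≈ 39.517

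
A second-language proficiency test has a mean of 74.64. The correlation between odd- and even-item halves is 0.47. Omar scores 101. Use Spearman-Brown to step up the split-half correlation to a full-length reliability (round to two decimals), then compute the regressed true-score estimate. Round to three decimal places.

Spearman-Brown: ρ = 2r/(1 + r) = 2(0.47)/(1 + 0.47) = 0.940/1.47 = 0.6395 → 0.64
T̂ = 0.64(101) + 0.36(74.64) = 64.64 + 26.8704 = 91.5104 → 91.510

91.510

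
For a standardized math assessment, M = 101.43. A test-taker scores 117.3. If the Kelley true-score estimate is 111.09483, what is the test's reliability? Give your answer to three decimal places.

T̂ = ρX + (1 − ρ)μ  ⇒  T̂ − μ = ρ(X − μ)
ρ = (T̂ − μ)/(X − μ) = (111.09483 − 101.43) / (117.3 − 101.43) = 9.66483 / 15.87 = 0.60900

0.609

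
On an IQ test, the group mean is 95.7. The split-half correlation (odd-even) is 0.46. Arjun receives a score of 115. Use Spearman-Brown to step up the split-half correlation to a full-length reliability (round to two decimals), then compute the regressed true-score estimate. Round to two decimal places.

107.86

Spearman-Brown: ρ = 2r/(1 + r) = 2(0.46)/(1 + 0.46) = 0.920/1.46 = 0.6301 → 0.63
Kelley's formula gives T̂ = 0.63·115 + 0.37·95.7 = 72.45 + 35.409 = 107.859.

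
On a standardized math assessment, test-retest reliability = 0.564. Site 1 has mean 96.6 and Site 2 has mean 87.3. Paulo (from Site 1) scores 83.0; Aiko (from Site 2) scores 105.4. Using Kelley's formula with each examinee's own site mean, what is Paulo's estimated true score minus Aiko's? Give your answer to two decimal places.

T̂_Paulo = 0.564(83.0) + 0.436(96.6) = 88.9296
T̂_Aiko = 0.564(105.4) + 0.436(87.3) = 97.5084
Difference = 88.9296 − 97.5084 = -8.5788

-8.58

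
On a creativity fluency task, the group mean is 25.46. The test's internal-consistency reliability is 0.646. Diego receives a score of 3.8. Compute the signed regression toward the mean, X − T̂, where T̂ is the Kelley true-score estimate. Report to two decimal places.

-7.67

T̂ = 0.646(3.8) + 0.354(25.46) = 2.4548 + 9.01284 = 11.4676 → 11.468
X − T̂ = 3.8 − 11.468 = -7.668 → -7.67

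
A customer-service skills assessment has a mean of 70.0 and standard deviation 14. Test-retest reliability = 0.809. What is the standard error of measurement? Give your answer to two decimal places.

SEM = SD · √(1 − ρ) = 14 × √0.191 = 14 × 0.4370 = 6.118

6.12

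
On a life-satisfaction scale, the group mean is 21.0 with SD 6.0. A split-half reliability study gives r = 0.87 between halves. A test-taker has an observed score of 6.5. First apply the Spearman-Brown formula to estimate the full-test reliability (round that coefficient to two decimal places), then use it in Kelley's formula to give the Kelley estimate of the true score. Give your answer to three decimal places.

Spearman-Brown: ρ = 2r/(1 + r) = 2(0.87)/(1 + 0.87) = 1.740/1.87 = 0.9305 → 0.93
Weight the observed score by reliability and the mean by (1 − reliability): T̂ = 0.93·6.5 + 0.07·21.0 = 6.045 + 1.470 = 7.5150.

7.515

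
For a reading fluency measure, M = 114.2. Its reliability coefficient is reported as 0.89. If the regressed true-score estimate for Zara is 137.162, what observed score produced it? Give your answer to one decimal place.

T̂ = ρX + (1 − ρ)μ  ⇒  X = (T̂ − (1 − ρ)μ) / ρ
X = (137.162 − 0.11 × 114.2) / 0.89 = (137.162 − 12.562) / 0.89 = 124.600 / 0.89 = 140.000

140.0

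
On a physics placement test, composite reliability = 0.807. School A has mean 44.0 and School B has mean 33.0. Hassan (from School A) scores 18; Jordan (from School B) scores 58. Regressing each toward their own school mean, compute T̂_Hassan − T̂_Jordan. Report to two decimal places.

-30.16

T̂_Hassan = 0.807(18) + 0.193(44.0) = 23.0180
T̂_Jordan = 0.807(58) + 0.193(33.0) = 53.1750
Difference = 23.0180 − 53.1750 = -30.1570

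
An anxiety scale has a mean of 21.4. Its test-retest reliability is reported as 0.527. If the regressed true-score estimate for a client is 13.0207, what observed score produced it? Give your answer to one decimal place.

5.5

T̂ = ρX + (1 − ρ)μ  ⇒  X = (T̂ − (1 − ρ)μ) / ρ
X = (13.0207 − 0.473 × 21.4) / 0.527 = (13.0207 − 10.1222) / 0.527 = 2.8985 / 0.527 = 5.500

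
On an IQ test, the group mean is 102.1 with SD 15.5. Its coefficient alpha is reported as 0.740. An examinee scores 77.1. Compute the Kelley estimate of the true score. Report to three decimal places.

83.600

T̂ = 0.740(77.1) + 0.260(102.1) = 57.0540 + 26.5460 = 83.6000 → 83.600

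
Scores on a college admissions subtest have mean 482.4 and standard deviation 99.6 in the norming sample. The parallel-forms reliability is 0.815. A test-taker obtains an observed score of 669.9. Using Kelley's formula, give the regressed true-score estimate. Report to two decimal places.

635.21

T̂ = ρX + (1 − ρ)μ
  = 0.815 × 669.9 + 0.185 × 482.4
  = 545.9685 + 89.2440
  = 635.212
  ≈ 635.21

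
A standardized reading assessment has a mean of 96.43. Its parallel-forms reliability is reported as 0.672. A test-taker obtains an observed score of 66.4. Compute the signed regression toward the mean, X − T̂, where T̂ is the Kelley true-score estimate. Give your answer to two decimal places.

T̂ = ρX + (1 − ρ)μ
  = 0.672 × 66.4 + 0.328 × 96.43
  = 44.6208 + 31.62904
  = 76.2498
  ≈ 76.250
X − T̂ = 66.4 − 76.250 = -9.850 → -9.85

-9.85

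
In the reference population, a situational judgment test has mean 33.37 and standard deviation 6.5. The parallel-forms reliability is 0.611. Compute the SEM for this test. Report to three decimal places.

SEM = SD · √(1 − ρ) = 6.5 × √0.389 = 6.5 × 0.6237 = 4.0540

4.054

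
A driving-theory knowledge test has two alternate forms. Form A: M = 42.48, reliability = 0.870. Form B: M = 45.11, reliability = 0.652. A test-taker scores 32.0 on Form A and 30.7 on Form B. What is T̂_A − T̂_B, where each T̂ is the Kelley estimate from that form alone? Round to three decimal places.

-2.352

T̂_A = 0.870(32.0) + 0.130(42.48) = 33.36240
T̂_B = 0.652(30.7) + 0.348(45.11) = 35.71468
T̂_A − T̂_B = -2.35228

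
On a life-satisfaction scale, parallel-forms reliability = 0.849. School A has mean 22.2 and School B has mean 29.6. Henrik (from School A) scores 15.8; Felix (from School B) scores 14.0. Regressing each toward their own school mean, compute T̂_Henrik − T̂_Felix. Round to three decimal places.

0.411

T̂_Henrik = 0.849(15.8) + 0.151(22.2) = 16.76640
T̂_Felix = 0.849(14.0) + 0.151(29.6) = 16.35560
Difference = 16.76640 − 16.35560 = 0.41080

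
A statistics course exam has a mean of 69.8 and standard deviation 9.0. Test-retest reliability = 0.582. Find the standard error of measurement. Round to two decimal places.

SEM = SD · √(1 − ρ) = 9.0 × √0.418 = 9.0 × 0.6465 = 5.819

5.82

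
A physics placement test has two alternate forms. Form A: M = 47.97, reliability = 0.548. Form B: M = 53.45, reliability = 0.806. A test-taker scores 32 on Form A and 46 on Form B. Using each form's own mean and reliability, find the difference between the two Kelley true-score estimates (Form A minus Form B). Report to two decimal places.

-8.23

T̂_A = 0.548(32) + 0.452(47.97) = 39.2184
T̂_B = 0.806(46) + 0.194(53.45) = 47.4453
T̂_A − T̂_B = -8.2269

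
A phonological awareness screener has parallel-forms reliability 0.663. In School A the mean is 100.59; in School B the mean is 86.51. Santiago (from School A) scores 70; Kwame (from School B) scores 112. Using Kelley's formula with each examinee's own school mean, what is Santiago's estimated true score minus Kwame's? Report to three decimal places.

T̂_Santiago = 0.663(70) + 0.337(100.59) = 80.30883
T̂_Kwame = 0.663(112) + 0.337(86.51) = 103.40987
Difference = 80.30883 − 103.40987 = -23.10104

-23.101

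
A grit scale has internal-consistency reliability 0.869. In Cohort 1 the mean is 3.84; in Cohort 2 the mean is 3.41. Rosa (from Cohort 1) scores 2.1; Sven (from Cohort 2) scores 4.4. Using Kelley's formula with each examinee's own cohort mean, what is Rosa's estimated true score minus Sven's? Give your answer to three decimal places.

-1.942

T̂_Rosa = 0.869(2.1) + 0.131(3.84) = 2.32794
T̂_Sven = 0.869(4.4) + 0.131(3.41) = 4.27031
Difference = 2.32794 − 4.27031 = -1.94237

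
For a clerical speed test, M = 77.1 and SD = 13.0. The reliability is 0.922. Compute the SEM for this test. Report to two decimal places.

SEM = SD · √(1 − ρ) = 13.0 × √0.078 = 13.0 × 0.2793 = 3.631

3.63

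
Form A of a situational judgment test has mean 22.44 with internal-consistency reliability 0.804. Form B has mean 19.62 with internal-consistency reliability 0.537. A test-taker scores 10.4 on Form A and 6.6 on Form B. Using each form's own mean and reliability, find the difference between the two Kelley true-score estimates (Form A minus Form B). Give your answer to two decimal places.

0.13

T̂_A = 0.804(10.4) + 0.196(22.44) = 12.7598
T̂_B = 0.537(6.6) + 0.463(19.62) = 12.6283
T̂_A − T̂_B = 0.1316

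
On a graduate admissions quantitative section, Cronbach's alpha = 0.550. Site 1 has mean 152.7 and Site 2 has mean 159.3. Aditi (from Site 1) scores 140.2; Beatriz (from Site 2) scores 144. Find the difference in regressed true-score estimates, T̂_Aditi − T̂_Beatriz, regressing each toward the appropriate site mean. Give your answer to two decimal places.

T̂_Aditi = 0.550(140.2) + 0.450(152.7) = 145.8250
T̂_Beatriz = 0.550(144) + 0.450(159.3) = 150.8850
Difference = 145.8250 − 150.8850 = -5.0600

-5.06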